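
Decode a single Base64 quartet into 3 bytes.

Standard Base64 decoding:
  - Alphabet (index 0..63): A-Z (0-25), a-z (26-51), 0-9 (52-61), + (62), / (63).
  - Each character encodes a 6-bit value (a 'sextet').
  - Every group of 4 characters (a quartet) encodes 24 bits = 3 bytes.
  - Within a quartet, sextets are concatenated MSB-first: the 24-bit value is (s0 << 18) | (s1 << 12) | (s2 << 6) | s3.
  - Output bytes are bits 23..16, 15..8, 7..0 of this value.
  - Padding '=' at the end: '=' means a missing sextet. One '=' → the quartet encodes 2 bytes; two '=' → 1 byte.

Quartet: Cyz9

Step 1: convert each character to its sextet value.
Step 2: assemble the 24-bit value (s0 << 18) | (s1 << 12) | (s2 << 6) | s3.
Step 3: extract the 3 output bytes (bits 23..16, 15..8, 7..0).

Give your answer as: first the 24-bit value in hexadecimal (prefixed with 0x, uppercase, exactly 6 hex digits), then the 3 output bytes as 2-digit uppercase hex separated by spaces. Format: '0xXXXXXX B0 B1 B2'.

Answer: 0x0B2CFD 0B 2C FD

Derivation:
Sextets: C=2, y=50, z=51, 9=61
24-bit: (2<<18) | (50<<12) | (51<<6) | 61
      = 0x080000 | 0x032000 | 0x000CC0 | 0x00003D
      = 0x0B2CFD
Bytes: (v>>16)&0xFF=0B, (v>>8)&0xFF=2C, v&0xFF=FD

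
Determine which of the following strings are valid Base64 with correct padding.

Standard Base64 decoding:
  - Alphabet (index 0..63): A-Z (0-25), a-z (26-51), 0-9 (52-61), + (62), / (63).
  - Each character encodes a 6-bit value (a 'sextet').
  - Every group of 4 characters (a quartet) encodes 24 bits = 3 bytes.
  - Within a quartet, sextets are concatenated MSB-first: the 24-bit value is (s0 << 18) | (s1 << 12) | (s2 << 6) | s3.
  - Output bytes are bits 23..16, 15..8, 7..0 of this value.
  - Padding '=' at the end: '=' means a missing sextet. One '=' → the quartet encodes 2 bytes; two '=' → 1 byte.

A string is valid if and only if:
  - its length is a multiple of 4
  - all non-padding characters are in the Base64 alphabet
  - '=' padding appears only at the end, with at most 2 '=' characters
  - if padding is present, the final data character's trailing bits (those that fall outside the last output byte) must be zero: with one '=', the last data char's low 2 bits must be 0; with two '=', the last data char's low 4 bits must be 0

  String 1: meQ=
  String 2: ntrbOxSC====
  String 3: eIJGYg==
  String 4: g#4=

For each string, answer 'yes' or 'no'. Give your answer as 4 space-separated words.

Answer: yes no yes no

Derivation:
String 1: 'meQ=' → valid
String 2: 'ntrbOxSC====' → invalid (4 pad chars (max 2))
String 3: 'eIJGYg==' → valid
String 4: 'g#4=' → invalid (bad char(s): ['#'])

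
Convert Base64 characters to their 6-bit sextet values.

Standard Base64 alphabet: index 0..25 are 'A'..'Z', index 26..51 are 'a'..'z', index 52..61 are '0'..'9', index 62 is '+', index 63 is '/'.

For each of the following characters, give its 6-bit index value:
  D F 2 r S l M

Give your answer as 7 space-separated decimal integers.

'D': A..Z range, ord('D') − ord('A') = 3
'F': A..Z range, ord('F') − ord('A') = 5
'2': 0..9 range, 52 + ord('2') − ord('0') = 54
'r': a..z range, 26 + ord('r') − ord('a') = 43
'S': A..Z range, ord('S') − ord('A') = 18
'l': a..z range, 26 + ord('l') − ord('a') = 37
'M': A..Z range, ord('M') − ord('A') = 12

Answer: 3 5 54 43 18 37 12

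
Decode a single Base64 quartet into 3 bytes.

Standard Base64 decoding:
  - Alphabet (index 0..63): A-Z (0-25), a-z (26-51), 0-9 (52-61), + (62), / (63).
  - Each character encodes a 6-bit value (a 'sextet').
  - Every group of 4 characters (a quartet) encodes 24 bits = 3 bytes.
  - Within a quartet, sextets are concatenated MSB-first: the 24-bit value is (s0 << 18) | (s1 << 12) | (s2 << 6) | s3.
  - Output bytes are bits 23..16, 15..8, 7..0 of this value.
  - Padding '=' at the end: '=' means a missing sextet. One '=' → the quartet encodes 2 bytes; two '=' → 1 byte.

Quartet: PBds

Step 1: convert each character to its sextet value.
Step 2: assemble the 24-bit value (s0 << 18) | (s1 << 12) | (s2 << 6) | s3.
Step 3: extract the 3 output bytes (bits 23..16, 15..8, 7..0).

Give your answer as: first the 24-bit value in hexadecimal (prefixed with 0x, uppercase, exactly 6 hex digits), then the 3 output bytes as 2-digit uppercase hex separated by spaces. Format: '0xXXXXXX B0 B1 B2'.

Sextets: P=15, B=1, d=29, s=44
24-bit: (15<<18) | (1<<12) | (29<<6) | 44
      = 0x3C0000 | 0x001000 | 0x000740 | 0x00002C
      = 0x3C176C
Bytes: (v>>16)&0xFF=3C, (v>>8)&0xFF=17, v&0xFF=6C

Answer: 0x3C176C 3C 17 6C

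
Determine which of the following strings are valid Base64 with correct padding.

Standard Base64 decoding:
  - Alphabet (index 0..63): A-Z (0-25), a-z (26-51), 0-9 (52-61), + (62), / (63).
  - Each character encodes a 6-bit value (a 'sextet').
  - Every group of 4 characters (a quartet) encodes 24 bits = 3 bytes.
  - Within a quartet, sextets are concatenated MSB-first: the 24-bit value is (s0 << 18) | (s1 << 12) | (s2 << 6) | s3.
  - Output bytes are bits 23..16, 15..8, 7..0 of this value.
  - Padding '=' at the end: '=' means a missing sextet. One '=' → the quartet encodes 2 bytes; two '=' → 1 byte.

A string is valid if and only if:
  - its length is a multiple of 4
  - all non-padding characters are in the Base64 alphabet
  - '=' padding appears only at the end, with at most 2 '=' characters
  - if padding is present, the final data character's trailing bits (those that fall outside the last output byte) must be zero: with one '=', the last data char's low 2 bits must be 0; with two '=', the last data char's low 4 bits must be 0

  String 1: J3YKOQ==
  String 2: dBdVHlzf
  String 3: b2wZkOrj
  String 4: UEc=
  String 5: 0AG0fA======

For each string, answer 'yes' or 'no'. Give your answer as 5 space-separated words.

Answer: yes yes yes yes no

Derivation:
String 1: 'J3YKOQ==' → valid
String 2: 'dBdVHlzf' → valid
String 3: 'b2wZkOrj' → valid
String 4: 'UEc=' → valid
String 5: '0AG0fA======' → invalid (6 pad chars (max 2))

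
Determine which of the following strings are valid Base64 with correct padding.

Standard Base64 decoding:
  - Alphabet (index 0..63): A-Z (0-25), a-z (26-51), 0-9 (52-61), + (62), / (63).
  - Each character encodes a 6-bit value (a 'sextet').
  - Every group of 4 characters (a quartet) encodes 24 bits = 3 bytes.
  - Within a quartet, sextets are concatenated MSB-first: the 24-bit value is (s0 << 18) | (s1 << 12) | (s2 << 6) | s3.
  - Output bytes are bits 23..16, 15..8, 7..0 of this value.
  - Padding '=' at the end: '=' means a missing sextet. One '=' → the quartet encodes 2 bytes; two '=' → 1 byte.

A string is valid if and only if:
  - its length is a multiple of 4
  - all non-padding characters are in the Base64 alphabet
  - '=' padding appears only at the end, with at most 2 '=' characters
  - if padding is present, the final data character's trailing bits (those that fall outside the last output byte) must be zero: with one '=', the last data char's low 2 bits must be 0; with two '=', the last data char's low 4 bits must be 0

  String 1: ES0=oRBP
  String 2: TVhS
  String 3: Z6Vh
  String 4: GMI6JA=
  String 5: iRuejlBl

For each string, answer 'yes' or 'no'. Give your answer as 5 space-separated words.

Answer: no yes yes no yes

Derivation:
String 1: 'ES0=oRBP' → invalid (bad char(s): ['=']; '=' in middle)
String 2: 'TVhS' → valid
String 3: 'Z6Vh' → valid
String 4: 'GMI6JA=' → invalid (len=7 not mult of 4)
String 5: 'iRuejlBl' → valid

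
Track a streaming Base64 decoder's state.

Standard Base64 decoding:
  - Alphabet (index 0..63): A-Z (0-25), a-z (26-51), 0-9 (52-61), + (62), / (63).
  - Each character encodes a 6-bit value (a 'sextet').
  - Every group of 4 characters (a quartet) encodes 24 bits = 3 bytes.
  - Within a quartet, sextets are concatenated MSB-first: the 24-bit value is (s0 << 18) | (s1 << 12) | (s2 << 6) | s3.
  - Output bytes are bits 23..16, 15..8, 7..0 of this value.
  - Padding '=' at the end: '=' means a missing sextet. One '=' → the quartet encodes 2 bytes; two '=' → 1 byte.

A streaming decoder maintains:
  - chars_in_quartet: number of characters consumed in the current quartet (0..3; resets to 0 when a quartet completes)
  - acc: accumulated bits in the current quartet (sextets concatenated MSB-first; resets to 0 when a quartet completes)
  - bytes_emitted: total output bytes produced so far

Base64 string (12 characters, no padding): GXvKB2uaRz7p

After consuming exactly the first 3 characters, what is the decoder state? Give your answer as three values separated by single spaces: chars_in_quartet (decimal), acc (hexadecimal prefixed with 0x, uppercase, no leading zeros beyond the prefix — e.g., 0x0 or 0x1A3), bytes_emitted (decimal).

After char 0 ('G'=6): chars_in_quartet=1 acc=0x6 bytes_emitted=0
After char 1 ('X'=23): chars_in_quartet=2 acc=0x197 bytes_emitted=0
After char 2 ('v'=47): chars_in_quartet=3 acc=0x65EF bytes_emitted=0

Answer: 3 0x65EF 0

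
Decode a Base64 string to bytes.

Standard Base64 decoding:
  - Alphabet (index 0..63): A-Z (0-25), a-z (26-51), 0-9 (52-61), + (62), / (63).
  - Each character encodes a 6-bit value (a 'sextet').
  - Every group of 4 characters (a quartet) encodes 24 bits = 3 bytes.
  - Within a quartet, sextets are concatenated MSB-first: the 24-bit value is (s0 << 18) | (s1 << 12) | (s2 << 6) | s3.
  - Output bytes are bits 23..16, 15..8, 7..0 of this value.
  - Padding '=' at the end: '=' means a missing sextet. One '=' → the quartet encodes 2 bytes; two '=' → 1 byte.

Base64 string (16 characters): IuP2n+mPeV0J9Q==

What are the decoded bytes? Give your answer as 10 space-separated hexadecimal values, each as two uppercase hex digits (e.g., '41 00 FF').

Answer: 22 E3 F6 9F E9 8F 79 5D 09 F5

Derivation:
After char 0 ('I'=8): chars_in_quartet=1 acc=0x8 bytes_emitted=0
After char 1 ('u'=46): chars_in_quartet=2 acc=0x22E bytes_emitted=0
After char 2 ('P'=15): chars_in_quartet=3 acc=0x8B8F bytes_emitted=0
After char 3 ('2'=54): chars_in_quartet=4 acc=0x22E3F6 -> emit 22 E3 F6, reset; bytes_emitted=3
After char 4 ('n'=39): chars_in_quartet=1 acc=0x27 bytes_emitted=3
After char 5 ('+'=62): chars_in_quartet=2 acc=0x9FE bytes_emitted=3
After char 6 ('m'=38): chars_in_quartet=3 acc=0x27FA6 bytes_emitted=3
After char 7 ('P'=15): chars_in_quartet=4 acc=0x9FE98F -> emit 9F E9 8F, reset; bytes_emitted=6
After char 8 ('e'=30): chars_in_quartet=1 acc=0x1E bytes_emitted=6
After char 9 ('V'=21): chars_in_quartet=2 acc=0x795 bytes_emitted=6
After char 10 ('0'=52): chars_in_quartet=3 acc=0x1E574 bytes_emitted=6
After char 11 ('J'=9): chars_in_quartet=4 acc=0x795D09 -> emit 79 5D 09, reset; bytes_emitted=9
After char 12 ('9'=61): chars_in_quartet=1 acc=0x3D bytes_emitted=9
After char 13 ('Q'=16): chars_in_quartet=2 acc=0xF50 bytes_emitted=9
Padding '==': partial quartet acc=0xF50 -> emit F5; bytes_emitted=10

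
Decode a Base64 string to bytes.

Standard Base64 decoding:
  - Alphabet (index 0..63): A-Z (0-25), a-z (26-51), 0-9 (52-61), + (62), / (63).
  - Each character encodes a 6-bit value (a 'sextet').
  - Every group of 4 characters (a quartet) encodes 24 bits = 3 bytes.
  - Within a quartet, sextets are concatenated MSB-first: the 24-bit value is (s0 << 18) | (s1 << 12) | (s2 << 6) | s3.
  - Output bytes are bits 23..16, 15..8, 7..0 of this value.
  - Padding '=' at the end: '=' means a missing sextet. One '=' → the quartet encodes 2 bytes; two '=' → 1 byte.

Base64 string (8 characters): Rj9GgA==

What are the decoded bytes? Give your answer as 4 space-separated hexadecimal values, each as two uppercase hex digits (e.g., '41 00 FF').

Answer: 46 3F 46 80

Derivation:
After char 0 ('R'=17): chars_in_quartet=1 acc=0x11 bytes_emitted=0
After char 1 ('j'=35): chars_in_quartet=2 acc=0x463 bytes_emitted=0
After char 2 ('9'=61): chars_in_quartet=3 acc=0x118FD bytes_emitted=0
After char 3 ('G'=6): chars_in_quartet=4 acc=0x463F46 -> emit 46 3F 46, reset; bytes_emitted=3
After char 4 ('g'=32): chars_in_quartet=1 acc=0x20 bytes_emitted=3
After char 5 ('A'=0): chars_in_quartet=2 acc=0x800 bytes_emitted=3
Padding '==': partial quartet acc=0x800 -> emit 80; bytes_emitted=4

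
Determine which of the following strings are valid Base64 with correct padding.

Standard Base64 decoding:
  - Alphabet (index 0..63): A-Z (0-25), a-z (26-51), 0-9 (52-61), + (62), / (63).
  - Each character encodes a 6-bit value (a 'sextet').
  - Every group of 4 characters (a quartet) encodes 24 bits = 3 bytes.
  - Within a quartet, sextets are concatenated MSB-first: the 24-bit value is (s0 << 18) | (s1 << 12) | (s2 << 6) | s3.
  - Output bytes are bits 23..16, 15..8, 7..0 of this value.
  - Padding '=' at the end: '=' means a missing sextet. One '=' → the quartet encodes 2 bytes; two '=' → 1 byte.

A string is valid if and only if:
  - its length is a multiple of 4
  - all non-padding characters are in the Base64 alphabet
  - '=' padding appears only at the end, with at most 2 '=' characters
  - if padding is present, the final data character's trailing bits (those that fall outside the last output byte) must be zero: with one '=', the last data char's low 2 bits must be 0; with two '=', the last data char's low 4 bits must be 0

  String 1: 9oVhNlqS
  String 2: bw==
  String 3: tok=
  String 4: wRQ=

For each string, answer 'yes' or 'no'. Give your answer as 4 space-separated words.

Answer: yes yes yes yes

Derivation:
String 1: '9oVhNlqS' → valid
String 2: 'bw==' → valid
String 3: 'tok=' → valid
String 4: 'wRQ=' → valid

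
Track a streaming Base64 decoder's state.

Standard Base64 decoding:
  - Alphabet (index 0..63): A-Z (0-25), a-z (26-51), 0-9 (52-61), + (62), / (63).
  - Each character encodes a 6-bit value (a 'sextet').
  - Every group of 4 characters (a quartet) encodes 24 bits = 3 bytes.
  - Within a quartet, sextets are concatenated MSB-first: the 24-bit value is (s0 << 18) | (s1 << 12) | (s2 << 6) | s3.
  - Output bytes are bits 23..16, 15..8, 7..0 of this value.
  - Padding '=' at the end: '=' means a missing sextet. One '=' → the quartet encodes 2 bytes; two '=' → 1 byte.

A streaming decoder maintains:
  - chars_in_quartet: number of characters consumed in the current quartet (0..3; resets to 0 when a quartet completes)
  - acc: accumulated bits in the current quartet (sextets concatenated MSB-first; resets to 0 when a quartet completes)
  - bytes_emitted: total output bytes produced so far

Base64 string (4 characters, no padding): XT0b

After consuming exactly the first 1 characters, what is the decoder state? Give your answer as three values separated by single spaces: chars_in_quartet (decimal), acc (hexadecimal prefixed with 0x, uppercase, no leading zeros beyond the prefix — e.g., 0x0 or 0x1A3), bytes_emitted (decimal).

Answer: 1 0x17 0

Derivation:
After char 0 ('X'=23): chars_in_quartet=1 acc=0x17 bytes_emitted=0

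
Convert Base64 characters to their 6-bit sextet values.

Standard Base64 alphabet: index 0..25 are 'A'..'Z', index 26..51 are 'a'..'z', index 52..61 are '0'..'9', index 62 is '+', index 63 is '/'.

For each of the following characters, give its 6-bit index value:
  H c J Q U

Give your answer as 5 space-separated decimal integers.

'H': A..Z range, ord('H') − ord('A') = 7
'c': a..z range, 26 + ord('c') − ord('a') = 28
'J': A..Z range, ord('J') − ord('A') = 9
'Q': A..Z range, ord('Q') − ord('A') = 16
'U': A..Z range, ord('U') − ord('A') = 20

Answer: 7 28 9 16 20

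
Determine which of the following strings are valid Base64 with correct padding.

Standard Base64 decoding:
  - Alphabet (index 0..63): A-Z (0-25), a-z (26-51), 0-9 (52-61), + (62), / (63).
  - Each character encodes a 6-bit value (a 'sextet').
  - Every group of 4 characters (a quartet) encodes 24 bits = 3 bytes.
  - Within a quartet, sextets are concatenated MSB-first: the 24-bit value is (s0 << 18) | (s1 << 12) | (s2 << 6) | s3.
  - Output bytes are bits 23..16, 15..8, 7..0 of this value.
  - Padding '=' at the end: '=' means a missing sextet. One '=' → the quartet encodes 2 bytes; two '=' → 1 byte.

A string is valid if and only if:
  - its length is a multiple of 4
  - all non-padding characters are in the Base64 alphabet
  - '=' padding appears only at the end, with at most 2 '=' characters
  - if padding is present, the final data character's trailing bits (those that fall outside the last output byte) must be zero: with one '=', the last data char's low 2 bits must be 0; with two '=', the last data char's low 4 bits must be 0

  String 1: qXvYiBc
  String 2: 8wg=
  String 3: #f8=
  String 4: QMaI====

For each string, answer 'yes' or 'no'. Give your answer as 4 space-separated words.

String 1: 'qXvYiBc' → invalid (len=7 not mult of 4)
String 2: '8wg=' → valid
String 3: '#f8=' → invalid (bad char(s): ['#'])
String 4: 'QMaI====' → invalid (4 pad chars (max 2))

Answer: no yes no no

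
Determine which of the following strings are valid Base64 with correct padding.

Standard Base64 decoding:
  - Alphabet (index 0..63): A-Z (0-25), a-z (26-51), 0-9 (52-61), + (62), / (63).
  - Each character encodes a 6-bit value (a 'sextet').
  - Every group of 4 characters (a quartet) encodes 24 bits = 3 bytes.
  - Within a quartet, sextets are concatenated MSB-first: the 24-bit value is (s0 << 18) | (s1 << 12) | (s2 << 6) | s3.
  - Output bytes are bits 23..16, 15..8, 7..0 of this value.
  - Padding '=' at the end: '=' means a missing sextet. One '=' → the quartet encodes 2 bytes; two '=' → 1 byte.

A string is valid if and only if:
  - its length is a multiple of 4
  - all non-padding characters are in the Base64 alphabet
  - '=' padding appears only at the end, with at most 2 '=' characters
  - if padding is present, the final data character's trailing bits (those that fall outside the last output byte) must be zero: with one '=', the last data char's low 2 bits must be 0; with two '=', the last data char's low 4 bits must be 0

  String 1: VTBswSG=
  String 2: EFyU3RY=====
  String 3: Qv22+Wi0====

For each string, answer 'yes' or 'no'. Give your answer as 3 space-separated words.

String 1: 'VTBswSG=' → invalid (bad trailing bits)
String 2: 'EFyU3RY=====' → invalid (5 pad chars (max 2))
String 3: 'Qv22+Wi0====' → invalid (4 pad chars (max 2))

Answer: no no no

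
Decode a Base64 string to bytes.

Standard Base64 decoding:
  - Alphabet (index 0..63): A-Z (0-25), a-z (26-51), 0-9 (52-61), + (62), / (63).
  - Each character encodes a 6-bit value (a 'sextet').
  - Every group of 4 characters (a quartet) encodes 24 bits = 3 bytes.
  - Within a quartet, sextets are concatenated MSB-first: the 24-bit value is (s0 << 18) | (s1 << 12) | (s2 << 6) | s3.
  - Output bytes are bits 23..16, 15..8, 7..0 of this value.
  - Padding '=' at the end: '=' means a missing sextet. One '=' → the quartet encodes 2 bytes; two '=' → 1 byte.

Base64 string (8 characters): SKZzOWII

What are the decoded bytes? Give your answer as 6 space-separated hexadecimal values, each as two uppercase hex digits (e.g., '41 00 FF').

After char 0 ('S'=18): chars_in_quartet=1 acc=0x12 bytes_emitted=0
After char 1 ('K'=10): chars_in_quartet=2 acc=0x48A bytes_emitted=0
After char 2 ('Z'=25): chars_in_quartet=3 acc=0x12299 bytes_emitted=0
After char 3 ('z'=51): chars_in_quartet=4 acc=0x48A673 -> emit 48 A6 73, reset; bytes_emitted=3
After char 4 ('O'=14): chars_in_quartet=1 acc=0xE bytes_emitted=3
After char 5 ('W'=22): chars_in_quartet=2 acc=0x396 bytes_emitted=3
After char 6 ('I'=8): chars_in_quartet=3 acc=0xE588 bytes_emitted=3
After char 7 ('I'=8): chars_in_quartet=4 acc=0x396208 -> emit 39 62 08, reset; bytes_emitted=6

Answer: 48 A6 73 39 62 08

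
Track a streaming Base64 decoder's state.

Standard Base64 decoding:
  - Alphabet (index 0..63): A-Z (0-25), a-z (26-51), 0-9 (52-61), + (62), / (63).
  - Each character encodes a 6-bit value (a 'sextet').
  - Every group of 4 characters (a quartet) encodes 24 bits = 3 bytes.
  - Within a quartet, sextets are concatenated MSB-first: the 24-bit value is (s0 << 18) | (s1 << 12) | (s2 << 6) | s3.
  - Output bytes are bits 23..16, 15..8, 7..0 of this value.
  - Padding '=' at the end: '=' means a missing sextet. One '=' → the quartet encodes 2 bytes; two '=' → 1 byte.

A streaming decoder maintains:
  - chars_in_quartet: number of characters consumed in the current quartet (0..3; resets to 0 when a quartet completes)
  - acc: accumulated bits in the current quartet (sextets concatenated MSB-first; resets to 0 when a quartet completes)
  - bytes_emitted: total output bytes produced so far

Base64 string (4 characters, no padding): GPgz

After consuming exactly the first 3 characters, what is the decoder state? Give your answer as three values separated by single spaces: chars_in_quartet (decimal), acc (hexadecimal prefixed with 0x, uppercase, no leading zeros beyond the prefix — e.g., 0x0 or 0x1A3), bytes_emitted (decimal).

After char 0 ('G'=6): chars_in_quartet=1 acc=0x6 bytes_emitted=0
After char 1 ('P'=15): chars_in_quartet=2 acc=0x18F bytes_emitted=0
After char 2 ('g'=32): chars_in_quartet=3 acc=0x63E0 bytes_emitted=0

Answer: 3 0x63E0 0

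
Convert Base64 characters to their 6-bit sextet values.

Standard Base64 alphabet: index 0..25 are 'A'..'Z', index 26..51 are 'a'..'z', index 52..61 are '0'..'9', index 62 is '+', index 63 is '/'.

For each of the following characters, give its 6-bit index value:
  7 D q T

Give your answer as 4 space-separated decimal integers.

'7': 0..9 range, 52 + ord('7') − ord('0') = 59
'D': A..Z range, ord('D') − ord('A') = 3
'q': a..z range, 26 + ord('q') − ord('a') = 42
'T': A..Z range, ord('T') − ord('A') = 19

Answer: 59 3 42 19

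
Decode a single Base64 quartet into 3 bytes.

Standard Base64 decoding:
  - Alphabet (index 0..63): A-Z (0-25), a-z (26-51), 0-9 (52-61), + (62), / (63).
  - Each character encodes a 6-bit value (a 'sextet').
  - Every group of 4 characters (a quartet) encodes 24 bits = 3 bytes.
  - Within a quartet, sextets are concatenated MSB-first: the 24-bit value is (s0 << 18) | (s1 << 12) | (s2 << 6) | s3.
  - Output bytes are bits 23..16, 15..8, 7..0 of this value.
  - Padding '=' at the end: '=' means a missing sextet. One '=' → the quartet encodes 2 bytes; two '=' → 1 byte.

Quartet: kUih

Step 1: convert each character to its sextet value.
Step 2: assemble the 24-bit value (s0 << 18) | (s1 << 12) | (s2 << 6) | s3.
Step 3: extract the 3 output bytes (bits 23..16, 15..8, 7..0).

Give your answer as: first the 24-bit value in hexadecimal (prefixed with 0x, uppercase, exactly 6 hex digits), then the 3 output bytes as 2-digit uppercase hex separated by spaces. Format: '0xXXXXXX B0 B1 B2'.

Sextets: k=36, U=20, i=34, h=33
24-bit: (36<<18) | (20<<12) | (34<<6) | 33
      = 0x900000 | 0x014000 | 0x000880 | 0x000021
      = 0x9148A1
Bytes: (v>>16)&0xFF=91, (v>>8)&0xFF=48, v&0xFF=A1

Answer: 0x9148A1 91 48 A1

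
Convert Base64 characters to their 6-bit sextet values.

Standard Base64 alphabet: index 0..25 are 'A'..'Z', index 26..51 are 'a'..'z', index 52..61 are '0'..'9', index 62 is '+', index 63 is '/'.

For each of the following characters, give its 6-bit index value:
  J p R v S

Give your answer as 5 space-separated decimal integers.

Answer: 9 41 17 47 18

Derivation:
'J': A..Z range, ord('J') − ord('A') = 9
'p': a..z range, 26 + ord('p') − ord('a') = 41
'R': A..Z range, ord('R') − ord('A') = 17
'v': a..z range, 26 + ord('v') − ord('a') = 47
'S': A..Z range, ord('S') − ord('A') = 18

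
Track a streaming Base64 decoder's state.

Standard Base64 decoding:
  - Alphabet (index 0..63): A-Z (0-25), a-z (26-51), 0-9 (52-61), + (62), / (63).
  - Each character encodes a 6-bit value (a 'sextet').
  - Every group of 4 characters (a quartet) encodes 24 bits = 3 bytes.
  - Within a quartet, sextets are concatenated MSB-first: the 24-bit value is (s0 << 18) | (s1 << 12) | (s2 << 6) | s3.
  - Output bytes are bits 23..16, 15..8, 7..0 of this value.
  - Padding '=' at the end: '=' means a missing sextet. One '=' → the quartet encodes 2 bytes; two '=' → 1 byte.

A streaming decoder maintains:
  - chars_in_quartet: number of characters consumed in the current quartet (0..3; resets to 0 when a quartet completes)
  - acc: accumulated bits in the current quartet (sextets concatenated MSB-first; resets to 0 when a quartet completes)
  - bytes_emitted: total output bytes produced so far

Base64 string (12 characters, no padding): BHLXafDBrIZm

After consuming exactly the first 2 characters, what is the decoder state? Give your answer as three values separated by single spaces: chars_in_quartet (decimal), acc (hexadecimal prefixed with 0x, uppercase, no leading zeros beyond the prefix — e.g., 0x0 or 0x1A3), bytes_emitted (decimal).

Answer: 2 0x47 0

Derivation:
After char 0 ('B'=1): chars_in_quartet=1 acc=0x1 bytes_emitted=0
After char 1 ('H'=7): chars_in_quartet=2 acc=0x47 bytes_emitted=0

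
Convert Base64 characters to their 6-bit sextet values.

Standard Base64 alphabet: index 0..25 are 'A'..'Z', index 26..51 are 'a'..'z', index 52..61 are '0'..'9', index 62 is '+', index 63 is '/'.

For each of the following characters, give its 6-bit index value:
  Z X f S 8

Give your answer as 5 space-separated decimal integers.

Answer: 25 23 31 18 60

Derivation:
'Z': A..Z range, ord('Z') − ord('A') = 25
'X': A..Z range, ord('X') − ord('A') = 23
'f': a..z range, 26 + ord('f') − ord('a') = 31
'S': A..Z range, ord('S') − ord('A') = 18
'8': 0..9 range, 52 + ord('8') − ord('0') = 60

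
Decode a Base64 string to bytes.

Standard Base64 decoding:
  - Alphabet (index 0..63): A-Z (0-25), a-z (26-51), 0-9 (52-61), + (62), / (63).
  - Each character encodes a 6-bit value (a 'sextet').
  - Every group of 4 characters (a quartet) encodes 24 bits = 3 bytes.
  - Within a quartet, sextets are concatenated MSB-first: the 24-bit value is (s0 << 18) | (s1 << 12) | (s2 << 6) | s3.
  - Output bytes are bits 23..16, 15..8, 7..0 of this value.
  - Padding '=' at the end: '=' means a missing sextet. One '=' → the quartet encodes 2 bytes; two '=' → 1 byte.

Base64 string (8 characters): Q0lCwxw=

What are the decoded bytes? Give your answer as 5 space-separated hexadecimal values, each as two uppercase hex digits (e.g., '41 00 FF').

After char 0 ('Q'=16): chars_in_quartet=1 acc=0x10 bytes_emitted=0
After char 1 ('0'=52): chars_in_quartet=2 acc=0x434 bytes_emitted=0
After char 2 ('l'=37): chars_in_quartet=3 acc=0x10D25 bytes_emitted=0
After char 3 ('C'=2): chars_in_quartet=4 acc=0x434942 -> emit 43 49 42, reset; bytes_emitted=3
After char 4 ('w'=48): chars_in_quartet=1 acc=0x30 bytes_emitted=3
After char 5 ('x'=49): chars_in_quartet=2 acc=0xC31 bytes_emitted=3
After char 6 ('w'=48): chars_in_quartet=3 acc=0x30C70 bytes_emitted=3
Padding '=': partial quartet acc=0x30C70 -> emit C3 1C; bytes_emitted=5

Answer: 43 49 42 C3 1C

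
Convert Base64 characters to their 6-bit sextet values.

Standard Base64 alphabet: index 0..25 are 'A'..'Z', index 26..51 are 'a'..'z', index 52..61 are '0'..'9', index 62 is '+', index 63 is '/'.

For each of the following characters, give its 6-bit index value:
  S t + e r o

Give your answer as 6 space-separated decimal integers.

'S': A..Z range, ord('S') − ord('A') = 18
't': a..z range, 26 + ord('t') − ord('a') = 45
'+': index 62
'e': a..z range, 26 + ord('e') − ord('a') = 30
'r': a..z range, 26 + ord('r') − ord('a') = 43
'o': a..z range, 26 + ord('o') − ord('a') = 40

Answer: 18 45 62 30 43 40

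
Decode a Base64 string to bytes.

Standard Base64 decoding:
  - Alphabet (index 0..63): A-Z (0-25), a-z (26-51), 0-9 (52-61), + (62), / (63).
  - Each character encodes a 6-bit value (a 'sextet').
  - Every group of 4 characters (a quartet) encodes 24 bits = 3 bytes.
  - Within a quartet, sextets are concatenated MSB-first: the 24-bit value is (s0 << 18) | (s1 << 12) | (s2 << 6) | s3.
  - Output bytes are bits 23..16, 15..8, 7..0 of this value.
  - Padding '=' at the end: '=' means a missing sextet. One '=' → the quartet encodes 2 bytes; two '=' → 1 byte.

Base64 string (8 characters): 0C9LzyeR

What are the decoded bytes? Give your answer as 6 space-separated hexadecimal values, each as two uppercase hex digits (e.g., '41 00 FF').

Answer: D0 2F 4B CF 27 91

Derivation:
After char 0 ('0'=52): chars_in_quartet=1 acc=0x34 bytes_emitted=0
After char 1 ('C'=2): chars_in_quartet=2 acc=0xD02 bytes_emitted=0
After char 2 ('9'=61): chars_in_quartet=3 acc=0x340BD bytes_emitted=0
After char 3 ('L'=11): chars_in_quartet=4 acc=0xD02F4B -> emit D0 2F 4B, reset; bytes_emitted=3
After char 4 ('z'=51): chars_in_quartet=1 acc=0x33 bytes_emitted=3
After char 5 ('y'=50): chars_in_quartet=2 acc=0xCF2 bytes_emitted=3
After char 6 ('e'=30): chars_in_quartet=3 acc=0x33C9E bytes_emitted=3
After char 7 ('R'=17): chars_in_quartet=4 acc=0xCF2791 -> emit CF 27 91, reset; bytes_emitted=6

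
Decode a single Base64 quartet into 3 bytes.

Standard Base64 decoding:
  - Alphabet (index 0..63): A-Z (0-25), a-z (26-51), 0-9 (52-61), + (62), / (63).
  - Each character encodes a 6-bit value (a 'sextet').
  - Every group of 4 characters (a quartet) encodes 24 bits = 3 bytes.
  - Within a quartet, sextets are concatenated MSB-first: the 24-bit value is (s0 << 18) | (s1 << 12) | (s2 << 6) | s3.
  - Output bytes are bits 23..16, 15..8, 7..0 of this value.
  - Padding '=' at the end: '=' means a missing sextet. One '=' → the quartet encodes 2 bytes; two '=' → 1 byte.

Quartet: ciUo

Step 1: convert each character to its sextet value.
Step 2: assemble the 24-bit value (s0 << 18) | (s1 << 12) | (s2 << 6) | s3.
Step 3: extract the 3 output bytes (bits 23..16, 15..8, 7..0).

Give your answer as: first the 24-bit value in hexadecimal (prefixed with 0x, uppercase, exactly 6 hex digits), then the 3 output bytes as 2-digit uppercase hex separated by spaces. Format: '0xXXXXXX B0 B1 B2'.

Answer: 0x722528 72 25 28

Derivation:
Sextets: c=28, i=34, U=20, o=40
24-bit: (28<<18) | (34<<12) | (20<<6) | 40
      = 0x700000 | 0x022000 | 0x000500 | 0x000028
      = 0x722528
Bytes: (v>>16)&0xFF=72, (v>>8)&0xFF=25, v&0xFF=28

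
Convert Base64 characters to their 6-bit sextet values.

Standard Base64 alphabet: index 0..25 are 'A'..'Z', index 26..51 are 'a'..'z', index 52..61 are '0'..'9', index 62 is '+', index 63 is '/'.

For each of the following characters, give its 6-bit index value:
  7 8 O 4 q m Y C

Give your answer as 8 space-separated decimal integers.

'7': 0..9 range, 52 + ord('7') − ord('0') = 59
'8': 0..9 range, 52 + ord('8') − ord('0') = 60
'O': A..Z range, ord('O') − ord('A') = 14
'4': 0..9 range, 52 + ord('4') − ord('0') = 56
'q': a..z range, 26 + ord('q') − ord('a') = 42
'm': a..z range, 26 + ord('m') − ord('a') = 38
'Y': A..Z range, ord('Y') − ord('A') = 24
'C': A..Z range, ord('C') − ord('A') = 2

Answer: 59 60 14 56 42 38 24 2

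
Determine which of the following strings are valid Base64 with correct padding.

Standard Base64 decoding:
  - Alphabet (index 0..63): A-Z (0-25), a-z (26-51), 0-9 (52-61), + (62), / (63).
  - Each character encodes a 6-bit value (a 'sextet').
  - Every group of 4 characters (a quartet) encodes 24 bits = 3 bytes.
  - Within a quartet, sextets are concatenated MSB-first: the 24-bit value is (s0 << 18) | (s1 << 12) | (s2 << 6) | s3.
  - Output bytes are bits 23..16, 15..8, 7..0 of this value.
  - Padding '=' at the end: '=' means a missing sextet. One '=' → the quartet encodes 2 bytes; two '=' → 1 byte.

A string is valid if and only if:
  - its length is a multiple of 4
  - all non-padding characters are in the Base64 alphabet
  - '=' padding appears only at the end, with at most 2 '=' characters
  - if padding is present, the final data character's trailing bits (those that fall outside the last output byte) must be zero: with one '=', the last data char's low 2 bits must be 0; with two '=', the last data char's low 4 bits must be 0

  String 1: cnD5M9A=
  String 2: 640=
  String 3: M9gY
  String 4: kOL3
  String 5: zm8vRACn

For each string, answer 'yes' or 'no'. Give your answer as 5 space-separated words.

String 1: 'cnD5M9A=' → valid
String 2: '640=' → valid
String 3: 'M9gY' → valid
String 4: 'kOL3' → valid
String 5: 'zm8vRACn' → valid

Answer: yes yes yes yes yes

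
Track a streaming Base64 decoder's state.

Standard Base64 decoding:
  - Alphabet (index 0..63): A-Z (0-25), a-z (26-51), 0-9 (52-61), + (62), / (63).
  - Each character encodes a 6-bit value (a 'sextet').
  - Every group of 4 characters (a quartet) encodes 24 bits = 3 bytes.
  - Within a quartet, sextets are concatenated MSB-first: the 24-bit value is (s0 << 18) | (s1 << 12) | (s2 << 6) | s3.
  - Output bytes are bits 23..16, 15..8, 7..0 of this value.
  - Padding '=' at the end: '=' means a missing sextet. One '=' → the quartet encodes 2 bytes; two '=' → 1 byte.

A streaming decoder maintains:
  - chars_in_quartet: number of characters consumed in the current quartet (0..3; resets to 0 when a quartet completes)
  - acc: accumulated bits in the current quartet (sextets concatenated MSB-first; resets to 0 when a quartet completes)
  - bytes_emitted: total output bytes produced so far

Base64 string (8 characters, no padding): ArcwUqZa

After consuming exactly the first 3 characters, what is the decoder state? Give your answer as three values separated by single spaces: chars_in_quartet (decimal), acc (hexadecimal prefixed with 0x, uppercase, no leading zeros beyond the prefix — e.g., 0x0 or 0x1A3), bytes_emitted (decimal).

After char 0 ('A'=0): chars_in_quartet=1 acc=0x0 bytes_emitted=0
After char 1 ('r'=43): chars_in_quartet=2 acc=0x2B bytes_emitted=0
After char 2 ('c'=28): chars_in_quartet=3 acc=0xADC bytes_emitted=0

Answer: 3 0xADC 0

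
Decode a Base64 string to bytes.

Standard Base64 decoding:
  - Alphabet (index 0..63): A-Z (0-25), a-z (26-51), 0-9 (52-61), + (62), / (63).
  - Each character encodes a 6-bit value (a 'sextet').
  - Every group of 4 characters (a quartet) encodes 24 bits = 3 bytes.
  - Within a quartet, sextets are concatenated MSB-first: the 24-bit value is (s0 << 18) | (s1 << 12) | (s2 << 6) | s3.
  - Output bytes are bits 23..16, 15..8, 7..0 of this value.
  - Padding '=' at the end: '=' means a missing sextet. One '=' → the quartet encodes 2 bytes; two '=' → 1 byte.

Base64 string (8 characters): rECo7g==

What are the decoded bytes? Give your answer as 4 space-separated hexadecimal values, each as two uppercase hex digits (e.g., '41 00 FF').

After char 0 ('r'=43): chars_in_quartet=1 acc=0x2B bytes_emitted=0
After char 1 ('E'=4): chars_in_quartet=2 acc=0xAC4 bytes_emitted=0
After char 2 ('C'=2): chars_in_quartet=3 acc=0x2B102 bytes_emitted=0
After char 3 ('o'=40): chars_in_quartet=4 acc=0xAC40A8 -> emit AC 40 A8, reset; bytes_emitted=3
After char 4 ('7'=59): chars_in_quartet=1 acc=0x3B bytes_emitted=3
After char 5 ('g'=32): chars_in_quartet=2 acc=0xEE0 bytes_emitted=3
Padding '==': partial quartet acc=0xEE0 -> emit EE; bytes_emitted=4

Answer: AC 40 A8 EE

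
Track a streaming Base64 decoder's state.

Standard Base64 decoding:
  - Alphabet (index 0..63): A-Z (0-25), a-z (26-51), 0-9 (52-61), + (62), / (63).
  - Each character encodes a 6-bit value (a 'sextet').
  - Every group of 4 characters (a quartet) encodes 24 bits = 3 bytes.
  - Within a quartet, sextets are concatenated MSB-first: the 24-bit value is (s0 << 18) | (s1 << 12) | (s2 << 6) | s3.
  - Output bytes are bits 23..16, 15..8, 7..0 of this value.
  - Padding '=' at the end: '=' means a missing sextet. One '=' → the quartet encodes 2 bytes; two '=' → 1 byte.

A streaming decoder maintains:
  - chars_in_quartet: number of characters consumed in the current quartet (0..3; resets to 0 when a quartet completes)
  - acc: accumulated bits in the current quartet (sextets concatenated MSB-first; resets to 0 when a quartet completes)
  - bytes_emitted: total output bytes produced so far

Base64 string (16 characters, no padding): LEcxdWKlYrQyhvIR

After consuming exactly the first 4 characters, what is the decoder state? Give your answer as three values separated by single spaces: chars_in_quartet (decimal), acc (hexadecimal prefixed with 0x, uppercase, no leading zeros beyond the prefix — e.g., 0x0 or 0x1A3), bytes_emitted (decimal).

Answer: 0 0x0 3

Derivation:
After char 0 ('L'=11): chars_in_quartet=1 acc=0xB bytes_emitted=0
After char 1 ('E'=4): chars_in_quartet=2 acc=0x2C4 bytes_emitted=0
After char 2 ('c'=28): chars_in_quartet=3 acc=0xB11C bytes_emitted=0
After char 3 ('x'=49): chars_in_quartet=4 acc=0x2C4731 -> emit 2C 47 31, reset; bytes_emitted=3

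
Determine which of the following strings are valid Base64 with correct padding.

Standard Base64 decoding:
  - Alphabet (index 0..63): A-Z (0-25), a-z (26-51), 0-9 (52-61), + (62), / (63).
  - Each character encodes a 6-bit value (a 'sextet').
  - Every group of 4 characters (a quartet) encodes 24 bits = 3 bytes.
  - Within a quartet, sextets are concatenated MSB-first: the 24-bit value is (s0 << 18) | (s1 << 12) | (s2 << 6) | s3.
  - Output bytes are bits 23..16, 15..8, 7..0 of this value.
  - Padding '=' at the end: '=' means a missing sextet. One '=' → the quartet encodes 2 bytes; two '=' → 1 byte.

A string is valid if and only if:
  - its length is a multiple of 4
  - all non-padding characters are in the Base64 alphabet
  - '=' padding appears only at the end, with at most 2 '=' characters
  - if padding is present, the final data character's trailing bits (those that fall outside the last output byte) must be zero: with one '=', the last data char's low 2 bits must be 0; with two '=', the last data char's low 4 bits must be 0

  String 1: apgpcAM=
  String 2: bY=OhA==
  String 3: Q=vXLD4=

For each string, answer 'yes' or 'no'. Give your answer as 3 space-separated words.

Answer: yes no no

Derivation:
String 1: 'apgpcAM=' → valid
String 2: 'bY=OhA==' → invalid (bad char(s): ['=']; '=' in middle)
String 3: 'Q=vXLD4=' → invalid (bad char(s): ['=']; '=' in middle)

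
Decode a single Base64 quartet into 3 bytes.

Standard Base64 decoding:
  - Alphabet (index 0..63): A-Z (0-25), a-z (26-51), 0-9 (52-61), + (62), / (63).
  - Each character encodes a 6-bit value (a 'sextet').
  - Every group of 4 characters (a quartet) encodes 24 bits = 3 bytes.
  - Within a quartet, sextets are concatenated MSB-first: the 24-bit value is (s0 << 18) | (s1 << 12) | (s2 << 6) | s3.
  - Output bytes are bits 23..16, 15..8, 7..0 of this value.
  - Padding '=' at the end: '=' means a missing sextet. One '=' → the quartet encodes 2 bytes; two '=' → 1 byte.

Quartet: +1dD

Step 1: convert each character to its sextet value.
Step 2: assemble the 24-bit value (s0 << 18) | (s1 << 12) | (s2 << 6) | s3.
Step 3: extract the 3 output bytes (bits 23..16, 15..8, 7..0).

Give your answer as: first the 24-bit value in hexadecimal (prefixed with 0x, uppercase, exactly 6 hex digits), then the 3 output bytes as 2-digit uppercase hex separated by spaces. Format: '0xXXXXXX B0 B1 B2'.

Sextets: +=62, 1=53, d=29, D=3
24-bit: (62<<18) | (53<<12) | (29<<6) | 3
      = 0xF80000 | 0x035000 | 0x000740 | 0x000003
      = 0xFB5743
Bytes: (v>>16)&0xFF=FB, (v>>8)&0xFF=57, v&0xFF=43

Answer: 0xFB5743 FB 57 43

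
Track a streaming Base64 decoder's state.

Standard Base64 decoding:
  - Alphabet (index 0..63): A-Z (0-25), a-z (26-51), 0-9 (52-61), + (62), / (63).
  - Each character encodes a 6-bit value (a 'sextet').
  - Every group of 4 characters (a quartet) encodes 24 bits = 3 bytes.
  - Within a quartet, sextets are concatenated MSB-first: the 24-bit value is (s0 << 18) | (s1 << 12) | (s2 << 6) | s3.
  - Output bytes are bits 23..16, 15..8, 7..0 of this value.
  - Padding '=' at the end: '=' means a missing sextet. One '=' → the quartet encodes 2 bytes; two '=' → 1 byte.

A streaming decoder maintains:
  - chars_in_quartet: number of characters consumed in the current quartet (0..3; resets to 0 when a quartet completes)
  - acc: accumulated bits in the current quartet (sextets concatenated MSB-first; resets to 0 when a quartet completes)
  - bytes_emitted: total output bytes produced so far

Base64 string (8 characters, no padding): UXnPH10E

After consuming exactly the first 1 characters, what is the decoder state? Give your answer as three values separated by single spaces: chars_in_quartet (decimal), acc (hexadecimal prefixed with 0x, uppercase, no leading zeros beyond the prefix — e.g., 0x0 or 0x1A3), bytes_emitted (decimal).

After char 0 ('U'=20): chars_in_quartet=1 acc=0x14 bytes_emitted=0

Answer: 1 0x14 0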